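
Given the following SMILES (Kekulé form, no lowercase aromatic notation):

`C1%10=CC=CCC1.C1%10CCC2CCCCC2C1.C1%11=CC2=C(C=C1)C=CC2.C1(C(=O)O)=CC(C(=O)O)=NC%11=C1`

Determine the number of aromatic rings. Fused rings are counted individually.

2

The SMILES encodes a six-membered carbon ring with two conjugated C=C double bonds and two sp³ carbons; two fused six-membered saturated carbon rings; a six-membered carbon ring with three alternating C=C double bonds, fused to a five-membered carbon ring containing one C=C double bond and one sp³ carbon; a six-membered ring of five carbons and one nitrogen with three alternating double bonds.
The 6-membered ring has two sp³ carbons, so it is not fully conjugated — not aromatic (1,3-cyclohexadiene).
The second 6-membered ring has only sp³ atoms, so it is not fully conjugated — not aromatic (cyclohexane ring).
The third 6-membered ring has only sp³ atoms, so it is not fully conjugated — not aromatic (cyclohexane ring).
The fourth 6-membered ring is planar and fully conjugated; 3 ring double bonds give 6 π electrons. 6 = 4(1)+2, so it is aromatic (benzene ring).
The 5-membered ring has one sp³ carbon, so it is not fully conjugated — not aromatic (cyclopentene ring).
The 6-membered ring with one nitrogen has a continuous p-orbital overlap around the ring; 3 ring double bonds give 6 π electrons. That satisfies 4n+2 with n=1, so it is aromatic (pyridine).
2 of the 6 rings are aromatic. Total: 2.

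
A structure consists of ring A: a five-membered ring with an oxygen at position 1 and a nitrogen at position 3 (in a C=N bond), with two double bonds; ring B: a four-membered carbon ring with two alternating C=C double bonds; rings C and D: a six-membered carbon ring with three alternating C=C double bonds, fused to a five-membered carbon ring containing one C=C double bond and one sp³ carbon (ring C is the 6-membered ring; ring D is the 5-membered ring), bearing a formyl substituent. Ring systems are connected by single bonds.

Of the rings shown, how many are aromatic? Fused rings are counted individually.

2

Ring A is planar and fully conjugated; 2 ring double bonds (4 π electrons) plus a heteroatom lone pair (2) give 6 π electrons. 6 = 4(1)+2, so ring A is aromatic (oxazole).
Ring B has only sp² ring atoms; a planar conformation would have a fully conjugated π system of 4 electrons. But 4 = 4(1), which is 4n not 4n+2, so ring B is not aromatic (cyclobutadiene) — cyclobutadiene is antiaromatic and distorts to a rectangle.
Ring C is planar and fully conjugated; 3 ring double bonds give 6 π electrons. 6 = 4(1)+2, so ring C is aromatic (benzene ring).
Ring D has one sp³ carbon, so it is not fully conjugated — not aromatic (cyclopentene ring).
Aromatic: A, C. Total: 2.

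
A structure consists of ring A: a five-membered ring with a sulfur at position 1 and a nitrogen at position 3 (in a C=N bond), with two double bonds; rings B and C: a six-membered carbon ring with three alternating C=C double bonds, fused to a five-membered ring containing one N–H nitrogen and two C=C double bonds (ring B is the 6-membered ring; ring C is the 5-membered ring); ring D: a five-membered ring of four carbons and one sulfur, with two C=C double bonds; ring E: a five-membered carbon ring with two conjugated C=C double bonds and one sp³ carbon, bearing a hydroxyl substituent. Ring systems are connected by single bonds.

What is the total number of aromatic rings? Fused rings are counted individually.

4

Ring A has a continuous p-orbital overlap around the ring; 2 ring double bonds (4 π electrons) plus a heteroatom lone pair (2) give 6 π electrons. That satisfies 4n+2 with n=1, so ring A is aromatic (thiazole).
Rings B and C form a fused bicyclic system (with one N–H) with 9 sp² atoms and 10 π electrons from ring double bonds plus a heteroatom lone pair. 10 = 4(2)+2, so the system is aromatic and both rings count as aromatic (indole).
Ring D is planar and fully conjugated; 2 ring double bonds (4 π electrons) plus a heteroatom lone pair (2) give 6 π electrons. That satisfies 4n+2 with n=1, so ring D is aromatic (thiophene).
Ring E has one sp³ carbon, so it is not fully conjugated — not aromatic (cyclopentadiene).
Aromatic: A, B, C, D. Total: 4.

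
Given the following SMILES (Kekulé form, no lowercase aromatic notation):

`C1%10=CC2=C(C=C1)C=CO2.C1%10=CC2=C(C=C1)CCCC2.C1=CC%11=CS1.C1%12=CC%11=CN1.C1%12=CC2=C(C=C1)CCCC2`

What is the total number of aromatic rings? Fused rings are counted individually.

6

The SMILES encodes a six-membered carbon ring with three alternating C=C double bonds, fused to a five-membered ring containing one oxygen and two C=C double bonds; a six-membered carbon ring with three alternating C=C double bonds, fused to a saturated six-membered carbon ring; a five-membered ring of four carbons and one sulfur, with two C=C double bonds; a five-membered ring of four carbons and one nitrogen bearing a hydrogen, with two C=C double bonds; a six-membered carbon ring with three alternating C=C double bonds, fused to a saturated six-membered carbon ring.
The fused 6/5-membered bicyclic (with one oxygen) is a single π system with 9 sp² atoms and 10 π electrons from ring double bonds plus a heteroatom lone pair. 10 = 4(2)+2, so the system is aromatic and both rings count as aromatic (benzofuran).
The 6-membered ring is fully conjugated (every ring atom contributes a p orbital); 3 ring double bonds give 6 π electrons. 6 = 4(1)+2, so it is aromatic (benzene ring).
The second 6-membered ring has four sp³ carbons, so it is not fully conjugated — not aromatic (cyclohexane ring).
The 5-membered ring with one sulfur is fully conjugated (every ring atom contributes a p orbital); 2 ring double bonds (4 π electrons) plus a heteroatom lone pair (2) give 6 π electrons. That satisfies 4n+2 with n=1, so it is aromatic (thiophene).
The 5-membered ring with one N–H is planar and fully conjugated; 2 ring double bonds (4 π electrons) plus a heteroatom lone pair (2) give 6 π electrons. 6 = 4(1)+2, so it is aromatic (pyrrole).
The third 6-membered ring is fully conjugated (every ring atom contributes a p orbital); 3 ring double bonds give 6 π electrons. Since 6 = 4n+2 (n=1), it is aromatic (benzene ring).
The fourth 6-membered ring has four sp³ carbons, so it is not fully conjugated — not aromatic (cyclohexane ring).
6 of the 8 rings are aromatic. Total: 6.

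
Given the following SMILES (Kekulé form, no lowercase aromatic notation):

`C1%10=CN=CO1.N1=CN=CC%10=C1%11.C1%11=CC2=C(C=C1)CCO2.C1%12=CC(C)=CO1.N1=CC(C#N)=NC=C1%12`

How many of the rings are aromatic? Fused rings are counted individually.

5

The SMILES encodes a five-membered ring with an oxygen at position 1 and a nitrogen at position 3 (in a C=N bond), with two double bonds; a six-membered ring with nitrogens at positions 1 and 3 and three alternating double bonds; a six-membered carbon ring with three alternating C=C double bonds, fused to a five-membered ring containing one oxygen and two sp³ carbons; a five-membered ring of four carbons and one oxygen, with two C=C double bonds; a six-membered ring with nitrogens at positions 1 and 4 and three alternating double bonds.
The 5-membered ring with one oxygen and one =N– is planar and fully conjugated; 2 ring double bonds (4 π electrons) plus a heteroatom lone pair (2) give 6 π electrons. Since 6 = 4n+2 (n=1), it is aromatic (oxazole).
The 6-membered ring with two nitrogens (1,3) is fully conjugated (every ring atom contributes a p orbital); 3 ring double bonds give 6 π electrons. Since 6 = 4n+2 (n=1), it is aromatic (pyrimidine).
The 6-membered ring is planar and fully conjugated; 3 ring double bonds give 6 π electrons. 6 = 4(1)+2, so it is aromatic (benzene ring).
The 5-membered ring with one oxygen has two sp³ carbons, so it is not fully conjugated — not aromatic (oxolane ring).
The second 5-membered ring with one oxygen is planar and fully conjugated; 2 ring double bonds (4 π electrons) plus a heteroatom lone pair (2) give 6 π electrons. 6 = 4(1)+2, so it is aromatic (furan).
The 6-membered ring with two nitrogens (1,4) has a continuous p-orbital overlap around the ring; 3 ring double bonds give 6 π electrons. Since 6 = 4n+2 (n=1), it is aromatic (pyrazine).
5 of the 6 rings are aromatic. Total: 5.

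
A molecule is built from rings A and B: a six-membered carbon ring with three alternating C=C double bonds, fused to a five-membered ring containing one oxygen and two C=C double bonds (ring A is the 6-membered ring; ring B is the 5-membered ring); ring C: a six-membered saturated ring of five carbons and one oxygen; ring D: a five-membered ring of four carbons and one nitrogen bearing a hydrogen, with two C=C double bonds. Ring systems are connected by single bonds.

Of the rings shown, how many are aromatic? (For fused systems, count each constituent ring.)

Rings A and B form a fused bicyclic system (with one oxygen) with 9 sp² atoms and 10 π electrons from ring double bonds plus a heteroatom lone pair. 10 = 4(2)+2, so the system is aromatic and both rings count as aromatic (benzofuran).
Ring C has only sp³ atoms, so it is not fully conjugated — not aromatic (tetrahydropyran).
Ring D has a continuous p-orbital overlap around the ring; 2 ring double bonds (4 π electrons) plus a heteroatom lone pair (2) give 6 π electrons. 6 = 4(1)+2, so ring D is aromatic (pyrrole).
Aromatic: A, B, D. Total: 3.

3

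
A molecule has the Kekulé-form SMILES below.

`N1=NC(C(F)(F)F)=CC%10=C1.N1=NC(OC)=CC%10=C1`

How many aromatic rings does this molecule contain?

2

The SMILES encodes a six-membered ring with two adjacent nitrogens and three alternating double bonds; a six-membered ring with two adjacent nitrogens and three alternating double bonds.
The 6-membered ring with two nitrogens (1,2) is fully conjugated (every ring atom contributes a p orbital); 3 ring double bonds give 6 π electrons. Since 6 = 4n+2 (n=1), it is aromatic (pyridazine).
The second 6-membered ring with two nitrogens (1,2) is planar and fully conjugated; 3 ring double bonds give 6 π electrons. That satisfies 4n+2 with n=1, so it is aromatic (pyridazine).
2 of the 2 rings are aromatic. Total: 2.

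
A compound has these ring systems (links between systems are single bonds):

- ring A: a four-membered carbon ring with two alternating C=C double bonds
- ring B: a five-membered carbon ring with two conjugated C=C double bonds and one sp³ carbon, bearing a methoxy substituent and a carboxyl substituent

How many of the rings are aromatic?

Ring A has only sp² ring atoms; a planar conformation would have a fully conjugated π system of 4 electrons. But 4 = 4(1), which is 4n not 4n+2, so ring A is not aromatic (cyclobutadiene) — cyclobutadiene is antiaromatic and distorts to a rectangle.
Ring B has one sp³ carbon, so it is not fully conjugated — not aromatic (cyclopentadiene).
No ring is aromatic. Total: 0.

0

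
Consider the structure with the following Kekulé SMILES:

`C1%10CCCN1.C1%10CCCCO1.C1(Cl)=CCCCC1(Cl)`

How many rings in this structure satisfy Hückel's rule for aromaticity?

The SMILES encodes a five-membered saturated ring of four carbons and one N–H nitrogen; a six-membered saturated ring of five carbons and one oxygen; a six-membered carbon ring with one C=C double bond.
The 5-membered ring with one N–H has only sp³ atoms, so it is not fully conjugated — not aromatic (pyrrolidine).
The 6-membered ring with one oxygen has only sp³ atoms, so it is not fully conjugated — not aromatic (tetrahydropyran).
The 6-membered ring has four sp³ carbons, so it is not fully conjugated — not aromatic (cyclohexene).
None of the rings are aromatic. Total: 0.

0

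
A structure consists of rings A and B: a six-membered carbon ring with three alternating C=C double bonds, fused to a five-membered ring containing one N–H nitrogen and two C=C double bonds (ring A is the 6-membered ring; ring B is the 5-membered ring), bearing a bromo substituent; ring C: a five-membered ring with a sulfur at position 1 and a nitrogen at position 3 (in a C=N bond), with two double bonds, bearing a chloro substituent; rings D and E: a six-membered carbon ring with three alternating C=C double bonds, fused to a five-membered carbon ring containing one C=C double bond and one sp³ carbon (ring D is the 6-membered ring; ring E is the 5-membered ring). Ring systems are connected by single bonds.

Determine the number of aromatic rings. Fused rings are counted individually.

Rings A and B form a fused bicyclic system (with one N–H) with 9 sp² atoms and 10 π electrons from ring double bonds plus a heteroatom lone pair. 10 = 4(2)+2, so the system is aromatic and both rings count as aromatic (indole).
Ring C is planar and fully conjugated; 2 ring double bonds (4 π electrons) plus a heteroatom lone pair (2) give 6 π electrons. 6 = 4(1)+2, so ring C is aromatic (thiazole).
Ring D is fully conjugated (every ring atom contributes a p orbital); 3 ring double bonds give 6 π electrons. That satisfies 4n+2 with n=1, so ring D is aromatic (benzene ring).
Ring E has one sp³ carbon, so it is not fully conjugated — not aromatic (cyclopentene ring).
Aromatic: A, B, C, D. Total: 4.

4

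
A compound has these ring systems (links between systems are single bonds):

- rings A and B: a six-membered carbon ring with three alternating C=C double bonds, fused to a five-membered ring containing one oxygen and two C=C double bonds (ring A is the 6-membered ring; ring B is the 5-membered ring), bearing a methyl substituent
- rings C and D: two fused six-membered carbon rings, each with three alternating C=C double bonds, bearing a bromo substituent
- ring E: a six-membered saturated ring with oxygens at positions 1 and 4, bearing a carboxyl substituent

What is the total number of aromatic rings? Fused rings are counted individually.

4

Rings A and B form a fused bicyclic system (with one oxygen) with 9 sp² atoms and 10 π electrons from ring double bonds plus a heteroatom lone pair. 10 = 4(2)+2, so the system is aromatic and both rings count as aromatic (benzofuran).
Rings C and D form a fused bicyclic system with 10 sp² atoms and 10 π electrons from ring double bonds. 10 = 4(2)+2, so the system is aromatic and both rings count as aromatic (naphthalene).
Ring E has only sp³ atoms, so it is not fully conjugated — not aromatic (1,4-dioxane).
Aromatic: A, B, C, D. Total: 4.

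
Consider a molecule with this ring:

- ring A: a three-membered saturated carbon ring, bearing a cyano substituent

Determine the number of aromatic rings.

Ring A has only sp³ atoms, so it is not fully conjugated — not aromatic (cyclopropane).

0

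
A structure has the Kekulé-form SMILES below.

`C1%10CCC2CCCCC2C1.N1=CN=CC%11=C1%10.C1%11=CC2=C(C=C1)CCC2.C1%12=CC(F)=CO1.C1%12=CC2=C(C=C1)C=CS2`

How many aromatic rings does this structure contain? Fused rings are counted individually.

5

The SMILES encodes two fused six-membered saturated carbon rings; a six-membered ring with nitrogens at positions 1 and 3 and three alternating double bonds; a six-membered carbon ring with three alternating C=C double bonds, fused to a saturated five-membered carbon ring; a five-membered ring of four carbons and one oxygen, with two C=C double bonds; a six-membered carbon ring with three alternating C=C double bonds, fused to a five-membered ring containing one sulfur and two C=C double bonds.
The 6-membered ring has only sp³ atoms, so it is not fully conjugated — not aromatic (cyclohexane ring).
The second 6-membered ring has only sp³ atoms, so it is not fully conjugated — not aromatic (cyclohexane ring).
The 6-membered ring with two nitrogens (1,3) is planar and fully conjugated; 3 ring double bonds give 6 π electrons. That satisfies 4n+2 with n=1, so it is aromatic (pyrimidine).
The third 6-membered ring is fully conjugated (every ring atom contributes a p orbital); 3 ring double bonds give 6 π electrons. 6 = 4(1)+2, so it is aromatic (benzene ring).
The 5-membered ring has three sp³ carbons, so it is not fully conjugated — not aromatic (cyclopentane ring).
The 5-membered ring with one oxygen is fully conjugated (every ring atom contributes a p orbital); 2 ring double bonds (4 π electrons) plus a heteroatom lone pair (2) give 6 π electrons. 6 = 4(1)+2, so it is aromatic (furan).
The fused 6/5-membered bicyclic (with one sulfur) is a single π system with 9 sp² atoms and 10 π electrons from ring double bonds plus a heteroatom lone pair. 10 = 4(2)+2, so the system is aromatic and both rings count as aromatic (benzothiophene).
5 of the 8 rings are aromatic. Total: 5.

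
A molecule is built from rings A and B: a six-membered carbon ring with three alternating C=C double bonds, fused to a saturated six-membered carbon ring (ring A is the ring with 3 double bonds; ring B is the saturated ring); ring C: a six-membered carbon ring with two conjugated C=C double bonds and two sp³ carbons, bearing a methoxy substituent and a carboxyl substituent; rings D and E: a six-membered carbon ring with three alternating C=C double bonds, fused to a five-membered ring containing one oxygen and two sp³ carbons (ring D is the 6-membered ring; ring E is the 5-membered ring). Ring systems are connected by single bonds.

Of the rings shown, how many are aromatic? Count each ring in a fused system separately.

Ring A has a continuous p-orbital overlap around the ring; 3 ring double bonds give 6 π electrons. That satisfies 4n+2 with n=1, so ring A is aromatic (benzene ring).
Ring B has four sp³ carbons, so it is not fully conjugated — not aromatic (cyclohexane ring).
Ring C has two sp³ carbons, so it is not fully conjugated — not aromatic (1,3-cyclohexadiene).
Ring D has a continuous p-orbital overlap around the ring; 3 ring double bonds give 6 π electrons. That satisfies 4n+2 with n=1, so ring D is aromatic (benzene ring).
Ring E has two sp³ carbons, so it is not fully conjugated — not aromatic (oxolane ring).
Aromatic: A, D. Total: 2.

2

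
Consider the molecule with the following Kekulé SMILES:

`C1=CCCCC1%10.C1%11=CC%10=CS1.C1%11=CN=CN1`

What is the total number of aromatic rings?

2

The SMILES encodes a six-membered carbon ring with one C=C double bond; a five-membered ring of four carbons and one sulfur, with two C=C double bonds; a five-membered ring with nitrogens at positions 1 and 3 (one bearing H, one in a C=N bond) and two double bonds.
The 6-membered ring has four sp³ carbons, so it is not fully conjugated — not aromatic (cyclohexene).
The 5-membered ring with one sulfur has a continuous p-orbital overlap around the ring; 2 ring double bonds (4 π electrons) plus a heteroatom lone pair (2) give 6 π electrons. 6 = 4(1)+2, so it is aromatic (thiophene).
The 5-membered ring with two nitrogens (one N–H, one =N–) is fully conjugated (every ring atom contributes a p orbital); 2 ring double bonds (4 π electrons) plus a heteroatom lone pair (2) give 6 π electrons. That satisfies 4n+2 with n=1, so it is aromatic (imidazole).
2 of the 3 rings are aromatic. Total: 2.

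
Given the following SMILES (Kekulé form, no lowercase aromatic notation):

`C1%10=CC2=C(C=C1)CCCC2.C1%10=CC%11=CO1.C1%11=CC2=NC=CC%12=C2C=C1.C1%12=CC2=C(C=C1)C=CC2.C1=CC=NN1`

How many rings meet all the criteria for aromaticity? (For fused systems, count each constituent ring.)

The SMILES encodes a six-membered carbon ring with three alternating C=C double bonds, fused to a saturated six-membered carbon ring; a five-membered ring of four carbons and one oxygen, with two C=C double bonds; two fused six-membered rings, each with three alternating double bonds; one ring is all carbon and the other has one ring nitrogen; a six-membered carbon ring with three alternating C=C double bonds, fused to a five-membered carbon ring containing one C=C double bond and one sp³ carbon; a five-membered ring with two adjacent nitrogens (one bearing H, one in a double bond) and two double bonds.
The 6-membered ring has a continuous p-orbital overlap around the ring; 3 ring double bonds give 6 π electrons. Since 6 = 4n+2 (n=1), it is aromatic (benzene ring).
The second 6-membered ring has four sp³ carbons, so it is not fully conjugated — not aromatic (cyclohexane ring).
The 5-membered ring with one oxygen is planar and fully conjugated; 2 ring double bonds (4 π electrons) plus a heteroatom lone pair (2) give 6 π electrons. Since 6 = 4n+2 (n=1), it is aromatic (furan).
The fused 6/6-membered bicyclic (with one nitrogen) is a single π system with 10 sp² atoms and 10 π electrons from ring double bonds. 10 = 4(2)+2, so the system is aromatic and both rings count as aromatic (quinoline).
The third 6-membered ring has a continuous p-orbital overlap around the ring; 3 ring double bonds give 6 π electrons. 6 = 4(1)+2, so it is aromatic (benzene ring).
The 5-membered ring has one sp³ carbon, so it is not fully conjugated — not aromatic (cyclopentene ring).
The 5-membered ring with two adjacent nitrogens (one N–H, one =N–) is fully conjugated (every ring atom contributes a p orbital); 2 ring double bonds (4 π electrons) plus a heteroatom lone pair (2) give 6 π electrons. Since 6 = 4n+2 (n=1), it is aromatic (pyrazole).
6 of the 8 rings are aromatic. Total: 6.

6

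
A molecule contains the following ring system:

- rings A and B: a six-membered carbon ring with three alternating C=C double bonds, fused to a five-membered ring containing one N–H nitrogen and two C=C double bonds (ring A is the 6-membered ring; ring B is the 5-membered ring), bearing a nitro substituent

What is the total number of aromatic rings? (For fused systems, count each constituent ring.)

2

Rings A and B form a fused bicyclic system (with one N–H) with 9 sp² atoms and 10 π electrons from ring double bonds plus a heteroatom lone pair. 10 = 4(2)+2, so the system is aromatic and both rings count as aromatic (indole).
Aromatic: A, B. Total: 2.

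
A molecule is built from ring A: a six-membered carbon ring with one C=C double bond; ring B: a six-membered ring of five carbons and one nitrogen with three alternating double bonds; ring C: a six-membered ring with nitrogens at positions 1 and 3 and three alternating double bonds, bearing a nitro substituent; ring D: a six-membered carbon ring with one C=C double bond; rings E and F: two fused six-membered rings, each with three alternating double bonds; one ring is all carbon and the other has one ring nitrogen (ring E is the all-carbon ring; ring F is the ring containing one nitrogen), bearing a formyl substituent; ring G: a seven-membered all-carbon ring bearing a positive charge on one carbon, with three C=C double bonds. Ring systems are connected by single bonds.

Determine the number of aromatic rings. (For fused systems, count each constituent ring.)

5

Ring A has four sp³ carbons, so it is not fully conjugated — not aromatic (cyclohexene).
Ring B is fully conjugated (every ring atom contributes a p orbital); 3 ring double bonds give 6 π electrons. That satisfies 4n+2 with n=1, so ring B is aromatic (pyridine).
Ring C is fully conjugated (every ring atom contributes a p orbital); 3 ring double bonds give 6 π electrons. Since 6 = 4n+2 (n=1), ring C is aromatic (pyrimidine).
Ring D has four sp³ carbons, so it is not fully conjugated — not aromatic (cyclohexene).
Rings E and F form a fused bicyclic system (with one nitrogen) with 10 sp² atoms and 10 π electrons from ring double bonds. 10 = 4(2)+2, so the system is aromatic and both rings count as aromatic (quinoline).
Ring G has a continuous p-orbital overlap around the ring; 3 ring double bonds (6 π electrons) plus the carbocation's empty p orbital (0, but keeps the ring conjugated) give 6 π electrons. That satisfies 4n+2 with n=1, so ring G is aromatic (tropylium cation).
Aromatic: B, C, E, F, G. Total: 5.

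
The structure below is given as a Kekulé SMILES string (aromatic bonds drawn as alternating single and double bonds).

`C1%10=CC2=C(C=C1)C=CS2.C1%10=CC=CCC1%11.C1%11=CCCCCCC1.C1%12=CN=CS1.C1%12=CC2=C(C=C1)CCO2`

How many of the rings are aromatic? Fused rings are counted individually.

The SMILES encodes a six-membered carbon ring with three alternating C=C double bonds, fused to a five-membered ring containing one sulfur and two C=C double bonds; a six-membered carbon ring with two conjugated C=C double bonds and two sp³ carbons; an eight-membered carbon ring with one C=C double bond; a five-membered ring with a sulfur at position 1 and a nitrogen at position 3 (in a C=N bond), with two double bonds; a six-membered carbon ring with three alternating C=C double bonds, fused to a five-membered ring containing one oxygen and two sp³ carbons.
The fused 6/5-membered bicyclic (with one sulfur) is a single π system with 9 sp² atoms and 10 π electrons from ring double bonds plus a heteroatom lone pair. 10 = 4(2)+2, so the system is aromatic and both rings count as aromatic (benzothiophene).
The 6-membered ring has two sp³ carbons, so it is not fully conjugated — not aromatic (1,3-cyclohexadiene).
The 8-membered ring has six sp³ carbons, so it is not fully conjugated — not aromatic (cyclooctene).
The 5-membered ring with one sulfur and one =N– has a continuous p-orbital overlap around the ring; 2 ring double bonds (4 π electrons) plus a heteroatom lone pair (2) give 6 π electrons. 6 = 4(1)+2, so it is aromatic (thiazole).
The second 6-membered ring is planar and fully conjugated; 3 ring double bonds give 6 π electrons. Since 6 = 4n+2 (n=1), it is aromatic (benzene ring).
The 5-membered ring with one oxygen has two sp³ carbons, so it is not fully conjugated — not aromatic (oxolane ring).
4 of the 7 rings are aromatic. Total: 4.

4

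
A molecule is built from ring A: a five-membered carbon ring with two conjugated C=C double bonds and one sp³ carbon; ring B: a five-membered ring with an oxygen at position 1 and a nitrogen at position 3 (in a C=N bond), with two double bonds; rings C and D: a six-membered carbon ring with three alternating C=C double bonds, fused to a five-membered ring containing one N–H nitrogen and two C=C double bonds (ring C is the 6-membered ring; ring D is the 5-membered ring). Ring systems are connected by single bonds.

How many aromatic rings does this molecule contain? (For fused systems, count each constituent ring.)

3

Ring A has one sp³ carbon, so it is not fully conjugated — not aromatic (cyclopentadiene).
Ring B has a continuous p-orbital overlap around the ring; 2 ring double bonds (4 π electrons) plus a heteroatom lone pair (2) give 6 π electrons. That satisfies 4n+2 with n=1, so ring B is aromatic (oxazole).
Rings C and D form a fused bicyclic system (with one N–H) with 9 sp² atoms and 10 π electrons from ring double bonds plus a heteroatom lone pair. 10 = 4(2)+2, so the system is aromatic and both rings count as aromatic (indole).
Aromatic: B, C, D. Total: 3.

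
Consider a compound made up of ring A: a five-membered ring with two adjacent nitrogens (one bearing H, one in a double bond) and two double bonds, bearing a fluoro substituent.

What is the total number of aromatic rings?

Ring A is fully conjugated (every ring atom contributes a p orbital); 2 ring double bonds (4 π electrons) plus a heteroatom lone pair (2) give 6 π electrons. 6 = 4(1)+2, so ring A is aromatic (pyrazole).

1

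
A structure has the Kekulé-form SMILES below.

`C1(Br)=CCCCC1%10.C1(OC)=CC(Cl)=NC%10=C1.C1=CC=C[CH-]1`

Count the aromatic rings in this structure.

The SMILES encodes a six-membered carbon ring with one C=C double bond; a six-membered ring of five carbons and one nitrogen with three alternating double bonds; a five-membered all-carbon ring bearing a negative charge on one carbon, with two C=C double bonds.
The 6-membered ring has four sp³ carbons, so it is not fully conjugated — not aromatic (cyclohexene).
The 6-membered ring with one nitrogen is planar and fully conjugated; 3 ring double bonds give 6 π electrons. 6 = 4(1)+2, so it is aromatic (pyridine).
The 5-membered ring is planar and fully conjugated; 2 ring double bonds (4 π electrons) plus the carbanion lone pair (2) give 6 π electrons. That satisfies 4n+2 with n=1, so it is aromatic (cyclopentadienyl anion).
2 of the 3 rings are aromatic. Total: 2.

2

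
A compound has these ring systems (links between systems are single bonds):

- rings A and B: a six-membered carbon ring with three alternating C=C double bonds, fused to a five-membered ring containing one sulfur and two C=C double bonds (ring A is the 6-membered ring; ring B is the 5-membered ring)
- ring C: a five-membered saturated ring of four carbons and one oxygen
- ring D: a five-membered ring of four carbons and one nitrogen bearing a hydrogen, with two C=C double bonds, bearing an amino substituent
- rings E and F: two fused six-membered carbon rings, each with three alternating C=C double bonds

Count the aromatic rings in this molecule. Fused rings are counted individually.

5

Rings A and B form a fused bicyclic system (with one sulfur) with 9 sp² atoms and 10 π electrons from ring double bonds plus a heteroatom lone pair. 10 = 4(2)+2, so the system is aromatic and both rings count as aromatic (benzothiophene).
Ring C has only sp³ atoms, so it is not fully conjugated — not aromatic (tetrahydrofuran).
Ring D has a continuous p-orbital overlap around the ring; 2 ring double bonds (4 π electrons) plus a heteroatom lone pair (2) give 6 π electrons. That satisfies 4n+2 with n=1, so ring D is aromatic (pyrrole).
Rings E and F form a fused bicyclic system with 10 sp² atoms and 10 π electrons from ring double bonds. 10 = 4(2)+2, so the system is aromatic and both rings count as aromatic (naphthalene).
Aromatic: A, B, D, E, F. Total: 5.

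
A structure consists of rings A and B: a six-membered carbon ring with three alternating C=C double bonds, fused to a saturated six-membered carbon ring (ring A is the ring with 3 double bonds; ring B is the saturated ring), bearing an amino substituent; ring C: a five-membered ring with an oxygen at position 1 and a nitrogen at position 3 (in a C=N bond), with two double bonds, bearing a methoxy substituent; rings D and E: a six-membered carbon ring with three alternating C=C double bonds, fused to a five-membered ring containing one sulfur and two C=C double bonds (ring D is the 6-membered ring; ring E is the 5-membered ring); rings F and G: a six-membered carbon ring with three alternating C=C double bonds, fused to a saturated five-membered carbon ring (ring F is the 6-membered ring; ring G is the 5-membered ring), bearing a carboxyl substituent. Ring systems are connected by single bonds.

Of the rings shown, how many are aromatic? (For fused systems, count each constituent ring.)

5

Ring A is fully conjugated (every ring atom contributes a p orbital); 3 ring double bonds give 6 π electrons. Since 6 = 4n+2 (n=1), ring A is aromatic (benzene ring).
Ring B has four sp³ carbons, so it is not fully conjugated — not aromatic (cyclohexane ring).
Ring C is fully conjugated (every ring atom contributes a p orbital); 2 ring double bonds (4 π electrons) plus a heteroatom lone pair (2) give 6 π electrons. That satisfies 4n+2 with n=1, so ring C is aromatic (oxazole).
Rings D and E form a fused bicyclic system (with one sulfur) with 9 sp² atoms and 10 π electrons from ring double bonds plus a heteroatom lone pair. 10 = 4(2)+2, so the system is aromatic and both rings count as aromatic (benzothiophene).
Ring F is fully conjugated (every ring atom contributes a p orbital); 3 ring double bonds give 6 π electrons. That satisfies 4n+2 with n=1, so ring F is aromatic (benzene ring).
Ring G has three sp³ carbons, so it is not fully conjugated — not aromatic (cyclopentane ring).
Aromatic: A, C, D, E, F. Total: 5.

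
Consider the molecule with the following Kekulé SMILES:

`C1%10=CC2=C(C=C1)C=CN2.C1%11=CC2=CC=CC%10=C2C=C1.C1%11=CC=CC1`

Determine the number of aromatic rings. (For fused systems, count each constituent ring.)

The SMILES encodes a six-membered carbon ring with three alternating C=C double bonds, fused to a five-membered ring containing one N–H nitrogen and two C=C double bonds; two fused six-membered carbon rings, each with three alternating C=C double bonds; a five-membered carbon ring with two conjugated C=C double bonds and one sp³ carbon.
The fused 6/5-membered bicyclic (with one N–H) is a single π system with 9 sp² atoms and 10 π electrons from ring double bonds plus a heteroatom lone pair. 10 = 4(2)+2, so the system is aromatic and both rings count as aromatic (indole).
The fused 6/6-membered bicyclic is a single π system with 10 sp² atoms and 10 π electrons from ring double bonds. 10 = 4(2)+2, so the system is aromatic and both rings count as aromatic (naphthalene).
The 5-membered ring has one sp³ carbon, so it is not fully conjugated — not aromatic (cyclopentadiene).
4 of the 5 rings are aromatic. Total: 4.

4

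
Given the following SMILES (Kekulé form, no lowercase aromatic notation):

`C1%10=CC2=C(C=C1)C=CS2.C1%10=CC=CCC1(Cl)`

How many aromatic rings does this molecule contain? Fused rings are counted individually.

The SMILES encodes a six-membered carbon ring with three alternating C=C double bonds, fused to a five-membered ring containing one sulfur and two C=C double bonds; a six-membered carbon ring with two conjugated C=C double bonds and two sp³ carbons.
The fused 6/5-membered bicyclic (with one sulfur) is a single π system with 9 sp² atoms and 10 π electrons from ring double bonds plus a heteroatom lone pair. 10 = 4(2)+2, so the system is aromatic and both rings count as aromatic (benzothiophene).
The 6-membered ring has two sp³ carbons, so it is not fully conjugated — not aromatic (1,3-cyclohexadiene).
2 of the 3 rings are aromatic. Total: 2.

2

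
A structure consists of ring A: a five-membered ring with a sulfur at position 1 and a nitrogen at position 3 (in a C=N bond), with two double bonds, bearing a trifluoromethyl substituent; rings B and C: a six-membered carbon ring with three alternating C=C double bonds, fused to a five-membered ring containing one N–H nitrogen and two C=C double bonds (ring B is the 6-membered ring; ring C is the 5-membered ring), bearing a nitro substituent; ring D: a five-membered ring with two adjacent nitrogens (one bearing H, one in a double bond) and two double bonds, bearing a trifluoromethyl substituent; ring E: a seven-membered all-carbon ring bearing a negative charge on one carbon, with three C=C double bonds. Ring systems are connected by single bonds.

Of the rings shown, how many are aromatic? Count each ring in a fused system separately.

Ring A is fully conjugated (every ring atom contributes a p orbital); 2 ring double bonds (4 π electrons) plus a heteroatom lone pair (2) give 6 π electrons. That satisfies 4n+2 with n=1, so ring A is aromatic (thiazole).
Rings B and C form a fused bicyclic system (with one N–H) with 9 sp² atoms and 10 π electrons from ring double bonds plus a heteroatom lone pair. 10 = 4(2)+2, so the system is aromatic and both rings count as aromatic (indole).
Ring D is planar and fully conjugated; 2 ring double bonds (4 π electrons) plus a heteroatom lone pair (2) give 6 π electrons. 6 = 4(1)+2, so ring D is aromatic (pyrazole).
Ring E has only sp² ring atoms; a planar conformation would have a fully conjugated π system of 8 electrons. But 8 = 4(2), which is 4n not 4n+2, so ring E is not aromatic (cycloheptatrienyl anion).
Aromatic: A, B, C, D. Total: 4.

4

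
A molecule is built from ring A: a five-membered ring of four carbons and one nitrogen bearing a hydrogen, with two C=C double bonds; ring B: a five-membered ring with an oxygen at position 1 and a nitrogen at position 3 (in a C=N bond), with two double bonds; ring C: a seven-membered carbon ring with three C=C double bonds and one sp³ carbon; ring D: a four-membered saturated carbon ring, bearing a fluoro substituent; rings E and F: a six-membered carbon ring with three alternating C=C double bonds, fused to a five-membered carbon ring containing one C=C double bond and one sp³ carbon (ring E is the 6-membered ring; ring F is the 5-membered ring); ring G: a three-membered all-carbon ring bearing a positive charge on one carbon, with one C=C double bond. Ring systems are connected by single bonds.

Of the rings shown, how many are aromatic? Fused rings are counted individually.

Ring A has a continuous p-orbital overlap around the ring; 2 ring double bonds (4 π electrons) plus a heteroatom lone pair (2) give 6 π electrons. That satisfies 4n+2 with n=1, so ring A is aromatic (pyrrole).
Ring B is planar and fully conjugated; 2 ring double bonds (4 π electrons) plus a heteroatom lone pair (2) give 6 π electrons. 6 = 4(1)+2, so ring B is aromatic (oxazole).
Ring C has one sp³ carbon, so it is not fully conjugated — not aromatic (cycloheptatriene).
Ring D has only sp³ atoms, so it is not fully conjugated — not aromatic (cyclobutane).
Ring E is fully conjugated (every ring atom contributes a p orbital); 3 ring double bonds give 6 π electrons. Since 6 = 4n+2 (n=1), ring E is aromatic (benzene ring).
Ring F has one sp³ carbon, so it is not fully conjugated — not aromatic (cyclopentene ring).
Ring G is fully conjugated (every ring atom contributes a p orbital); 1 ring double bond (2 π electrons) plus the carbocation's empty p orbital (0, but keeps the ring conjugated) give 2 π electrons. That satisfies 4n+2 with n=0, so ring G is aromatic (cyclopropenyl cation).
Aromatic: A, B, E, G. Total: 4.

4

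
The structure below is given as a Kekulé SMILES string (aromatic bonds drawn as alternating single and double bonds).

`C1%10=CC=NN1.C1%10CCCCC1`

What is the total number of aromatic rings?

1

The SMILES encodes a five-membered ring with two adjacent nitrogens (one bearing H, one in a double bond) and two double bonds; a six-membered saturated carbon ring.
The 5-membered ring with two adjacent nitrogens (one N–H, one =N–) is fully conjugated (every ring atom contributes a p orbital); 2 ring double bonds (4 π electrons) plus a heteroatom lone pair (2) give 6 π electrons. Since 6 = 4n+2 (n=1), it is aromatic (pyrazole).
The 6-membered ring has only sp³ atoms, so it is not fully conjugated — not aromatic (cyclohexane).
1 of the 2 rings is aromatic. Total: 1.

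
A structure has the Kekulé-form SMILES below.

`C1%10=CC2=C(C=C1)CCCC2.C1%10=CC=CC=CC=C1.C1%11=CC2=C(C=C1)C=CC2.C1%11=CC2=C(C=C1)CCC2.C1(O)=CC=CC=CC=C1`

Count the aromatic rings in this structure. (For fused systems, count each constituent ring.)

The SMILES encodes a six-membered carbon ring with three alternating C=C double bonds, fused to a saturated six-membered carbon ring; an eight-membered carbon ring with four alternating C=C double bonds; a six-membered carbon ring with three alternating C=C double bonds, fused to a five-membered carbon ring containing one C=C double bond and one sp³ carbon; a six-membered carbon ring with three alternating C=C double bonds, fused to a saturated five-membered carbon ring; an eight-membered carbon ring with four alternating C=C double bonds.
The 6-membered ring is fully conjugated (every ring atom contributes a p orbital); 3 ring double bonds give 6 π electrons. Since 6 = 4n+2 (n=1), it is aromatic (benzene ring).
The second 6-membered ring has four sp³ carbons, so it is not fully conjugated — not aromatic (cyclohexane ring).
The 8-membered ring has only sp² ring atoms; a planar conformation would have a fully conjugated π system of 8 electrons. But 8 = 4(2), which is 4n not 4n+2, so it is not aromatic (cyclooctatetraene) — cyclooctatetraene distorts into a non-planar tub to avoid antiaromaticity.
The third 6-membered ring is fully conjugated (every ring atom contributes a p orbital); 3 ring double bonds give 6 π electrons. That satisfies 4n+2 with n=1, so it is aromatic (benzene ring).
The 5-membered ring has one sp³ carbon, so it is not fully conjugated — not aromatic (cyclopentene ring).
The fourth 6-membered ring is fully conjugated (every ring atom contributes a p orbital); 3 ring double bonds give 6 π electrons. Since 6 = 4n+2 (n=1), it is aromatic (benzene ring).
The second 5-membered ring has three sp³ carbons, so it is not fully conjugated — not aromatic (cyclopentane ring).
The second 8-membered ring has only sp² ring atoms; a planar conformation would have a fully conjugated π system of 8 electrons. But 8 = 4(2), which is 4n not 4n+2, so it is not aromatic (cyclooctatetraene) — cyclooctatetraene distorts into a non-planar tub to avoid antiaromaticity.
3 of the 8 rings are aromatic. Total: 3.

3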